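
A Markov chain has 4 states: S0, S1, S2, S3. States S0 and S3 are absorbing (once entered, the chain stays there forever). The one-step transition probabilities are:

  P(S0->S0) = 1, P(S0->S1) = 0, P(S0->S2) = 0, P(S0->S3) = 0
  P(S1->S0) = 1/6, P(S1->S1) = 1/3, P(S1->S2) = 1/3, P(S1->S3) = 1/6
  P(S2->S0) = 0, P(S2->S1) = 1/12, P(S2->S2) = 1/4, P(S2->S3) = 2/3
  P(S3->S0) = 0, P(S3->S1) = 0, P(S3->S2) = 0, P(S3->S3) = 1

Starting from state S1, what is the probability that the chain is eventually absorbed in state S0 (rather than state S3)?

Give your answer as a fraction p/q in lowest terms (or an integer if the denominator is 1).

Answer: 9/34

Derivation:
Let a_i = P(absorbed in S0 | start in state i).
Boundary conditions: a_S0 = 1, a_S3 = 0.
For each transient state i, a_i = sum_j P(i->j) * a_j:
  a_S1 = 1/6*a_S0 + 1/3*a_S1 + 1/3*a_S2 + 1/6*a_S3
  a_S2 = 0*a_S0 + 1/12*a_S1 + 1/4*a_S2 + 2/3*a_S3

Substituting a_S0 = 1 and a_S3 = 0, rearrange to (I - Q) a = r where r[i] = P(i -> S0):
  [2/3, -1/3] . (a_S1, a_S2) = 1/6
  [-1/12, 3/4] . (a_S1, a_S2) = 0

Solving yields:
  a_S1 = 9/34
  a_S2 = 1/34

Starting state is S1, so the absorption probability is a_S1 = 9/34.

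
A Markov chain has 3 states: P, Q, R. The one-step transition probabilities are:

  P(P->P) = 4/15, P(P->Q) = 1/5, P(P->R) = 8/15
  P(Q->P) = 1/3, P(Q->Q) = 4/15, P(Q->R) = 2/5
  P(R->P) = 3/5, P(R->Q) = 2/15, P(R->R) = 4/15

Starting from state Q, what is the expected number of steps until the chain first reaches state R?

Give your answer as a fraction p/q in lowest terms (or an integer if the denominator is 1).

Answer: 120/53

Derivation:
Let h_i = expected steps to first reach R from state i.
Boundary: h_R = 0.
First-step equations for the other states:
  h_P = 1 + 4/15*h_P + 1/5*h_Q + 8/15*h_R
  h_Q = 1 + 1/3*h_P + 4/15*h_Q + 2/5*h_R

Substituting h_R = 0 and rearranging gives the linear system (I - Q) h = 1:
  [11/15, -1/5] . (h_P, h_Q) = 1
  [-1/3, 11/15] . (h_P, h_Q) = 1

Solving yields:
  h_P = 105/53
  h_Q = 120/53

Starting state is Q, so the expected hitting time is h_Q = 120/53.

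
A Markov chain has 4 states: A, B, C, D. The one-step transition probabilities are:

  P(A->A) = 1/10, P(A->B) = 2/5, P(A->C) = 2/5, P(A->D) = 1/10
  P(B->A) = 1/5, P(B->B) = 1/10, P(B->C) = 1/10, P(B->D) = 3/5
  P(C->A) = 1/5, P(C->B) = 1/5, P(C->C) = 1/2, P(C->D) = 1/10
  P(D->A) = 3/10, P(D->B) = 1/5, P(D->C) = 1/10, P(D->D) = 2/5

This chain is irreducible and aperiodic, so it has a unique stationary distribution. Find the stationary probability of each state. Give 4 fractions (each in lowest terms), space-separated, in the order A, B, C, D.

The stationary distribution satisfies pi = pi * P, i.e.:
  pi_A = 1/10*pi_A + 1/5*pi_B + 1/5*pi_C + 3/10*pi_D
  pi_B = 2/5*pi_A + 1/10*pi_B + 1/5*pi_C + 1/5*pi_D
  pi_C = 2/5*pi_A + 1/10*pi_B + 1/2*pi_C + 1/10*pi_D
  pi_D = 1/10*pi_A + 3/5*pi_B + 1/10*pi_C + 2/5*pi_D
with normalization: pi_A + pi_B + pi_C + pi_D = 1.

Using the first 3 balance equations plus normalization, the linear system A*pi = b is:
  [-9/10, 1/5, 1/5, 3/10] . pi = 0
  [2/5, -9/10, 1/5, 1/5] . pi = 0
  [2/5, 1/10, -1/2, 1/10] . pi = 0
  [1, 1, 1, 1] . pi = 1

Solving yields:
  pi_A = 175/837
  pi_B = 184/837
  pi_C = 227/837
  pi_D = 251/837

Verification (pi * P):
  175/837*1/10 + 184/837*1/5 + 227/837*1/5 + 251/837*3/10 = 175/837 = pi_A  (ok)
  175/837*2/5 + 184/837*1/10 + 227/837*1/5 + 251/837*1/5 = 184/837 = pi_B  (ok)
  175/837*2/5 + 184/837*1/10 + 227/837*1/2 + 251/837*1/10 = 227/837 = pi_C  (ok)
  175/837*1/10 + 184/837*3/5 + 227/837*1/10 + 251/837*2/5 = 251/837 = pi_D  (ok)

Answer: 175/837 184/837 227/837 251/837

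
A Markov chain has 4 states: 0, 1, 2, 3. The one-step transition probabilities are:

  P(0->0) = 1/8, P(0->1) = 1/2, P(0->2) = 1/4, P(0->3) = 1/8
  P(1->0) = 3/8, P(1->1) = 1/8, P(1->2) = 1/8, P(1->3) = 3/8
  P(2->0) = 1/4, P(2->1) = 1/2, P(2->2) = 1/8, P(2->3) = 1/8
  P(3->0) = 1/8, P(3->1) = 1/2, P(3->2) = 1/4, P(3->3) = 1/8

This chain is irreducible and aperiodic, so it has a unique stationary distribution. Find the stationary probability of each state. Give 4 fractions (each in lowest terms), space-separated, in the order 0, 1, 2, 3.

The stationary distribution satisfies pi = pi * P, i.e.:
  pi_0 = 1/8*pi_0 + 3/8*pi_1 + 1/4*pi_2 + 1/8*pi_3
  pi_1 = 1/2*pi_0 + 1/8*pi_1 + 1/2*pi_2 + 1/2*pi_3
  pi_2 = 1/4*pi_0 + 1/8*pi_1 + 1/8*pi_2 + 1/4*pi_3
  pi_3 = 1/8*pi_0 + 3/8*pi_1 + 1/8*pi_2 + 1/8*pi_3
with normalization: pi_0 + pi_1 + pi_2 + pi_3 = 1.

Using the first 3 balance equations plus normalization, the linear system A*pi = b is:
  [-7/8, 3/8, 1/4, 1/8] . pi = 0
  [1/2, -7/8, 1/2, 1/2] . pi = 0
  [1/4, 1/8, -7/8, 1/4] . pi = 0
  [1, 1, 1, 1] . pi = 1

Solving yields:
  pi_0 = 21/88
  pi_1 = 4/11
  pi_2 = 2/11
  pi_3 = 19/88

Verification (pi * P):
  21/88*1/8 + 4/11*3/8 + 2/11*1/4 + 19/88*1/8 = 21/88 = pi_0  (ok)
  21/88*1/2 + 4/11*1/8 + 2/11*1/2 + 19/88*1/2 = 4/11 = pi_1  (ok)
  21/88*1/4 + 4/11*1/8 + 2/11*1/8 + 19/88*1/4 = 2/11 = pi_2  (ok)
  21/88*1/8 + 4/11*3/8 + 2/11*1/8 + 19/88*1/8 = 19/88 = pi_3  (ok)

Answer: 21/88 4/11 2/11 19/88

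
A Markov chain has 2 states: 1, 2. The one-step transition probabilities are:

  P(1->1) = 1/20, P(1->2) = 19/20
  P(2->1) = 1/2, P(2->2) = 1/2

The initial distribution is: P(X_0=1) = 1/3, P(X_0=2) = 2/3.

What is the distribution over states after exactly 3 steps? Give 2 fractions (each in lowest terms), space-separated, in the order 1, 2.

Answer: 2767/8000 5233/8000

Derivation:
Propagating the distribution step by step (d_{t+1} = d_t * P):
d_0 = (1=1/3, 2=2/3)
  d_1[1] = 1/3*1/20 + 2/3*1/2 = 7/20
  d_1[2] = 1/3*19/20 + 2/3*1/2 = 13/20
d_1 = (1=7/20, 2=13/20)
  d_2[1] = 7/20*1/20 + 13/20*1/2 = 137/400
  d_2[2] = 7/20*19/20 + 13/20*1/2 = 263/400
d_2 = (1=137/400, 2=263/400)
  d_3[1] = 137/400*1/20 + 263/400*1/2 = 2767/8000
  d_3[2] = 137/400*19/20 + 263/400*1/2 = 5233/8000
d_3 = (1=2767/8000, 2=5233/8000)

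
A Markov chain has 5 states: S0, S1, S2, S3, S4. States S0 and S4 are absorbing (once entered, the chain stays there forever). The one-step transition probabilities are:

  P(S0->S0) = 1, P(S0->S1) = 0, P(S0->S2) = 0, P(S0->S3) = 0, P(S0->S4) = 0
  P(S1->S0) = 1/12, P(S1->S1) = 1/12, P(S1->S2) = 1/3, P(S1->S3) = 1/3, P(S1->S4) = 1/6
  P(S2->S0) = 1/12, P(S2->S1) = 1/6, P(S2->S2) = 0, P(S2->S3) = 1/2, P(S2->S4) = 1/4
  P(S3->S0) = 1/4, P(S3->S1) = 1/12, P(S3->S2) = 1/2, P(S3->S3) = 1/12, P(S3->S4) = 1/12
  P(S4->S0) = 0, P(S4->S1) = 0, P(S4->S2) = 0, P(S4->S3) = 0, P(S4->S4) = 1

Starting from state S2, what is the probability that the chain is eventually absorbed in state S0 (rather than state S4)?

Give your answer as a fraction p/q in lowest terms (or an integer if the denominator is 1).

Let a_i = P(absorbed in S0 | start in state i).
Boundary conditions: a_S0 = 1, a_S4 = 0.
For each transient state i, a_i = sum_j P(i->j) * a_j:
  a_S1 = 1/12*a_S0 + 1/12*a_S1 + 1/3*a_S2 + 1/3*a_S3 + 1/6*a_S4
  a_S2 = 1/12*a_S0 + 1/6*a_S1 + 0*a_S2 + 1/2*a_S3 + 1/4*a_S4
  a_S3 = 1/4*a_S0 + 1/12*a_S1 + 1/2*a_S2 + 1/12*a_S3 + 1/12*a_S4

Substituting a_S0 = 1 and a_S4 = 0, rearrange to (I - Q) a = r where r[i] = P(i -> S0):
  [11/12, -1/3, -1/3] . (a_S1, a_S2, a_S3) = 1/12
  [-1/6, 1, -1/2] . (a_S1, a_S2, a_S3) = 1/12
  [-1/12, -1/2, 11/12] . (a_S1, a_S2, a_S3) = 1/4

Solving yields:
  a_S1 = 95/212
  a_S2 = 367/848
  a_S3 = 233/424

Starting state is S2, so the absorption probability is a_S2 = 367/848.

Answer: 367/848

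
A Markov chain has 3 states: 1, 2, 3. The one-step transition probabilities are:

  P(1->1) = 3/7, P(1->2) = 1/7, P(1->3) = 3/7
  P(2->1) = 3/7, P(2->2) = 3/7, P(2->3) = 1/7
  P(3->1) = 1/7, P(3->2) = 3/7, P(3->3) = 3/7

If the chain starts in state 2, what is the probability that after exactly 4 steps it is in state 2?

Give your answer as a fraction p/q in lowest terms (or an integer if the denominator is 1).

Computing P^4 by repeated multiplication:
P^1 =
  1: [3/7, 1/7, 3/7]
  2: [3/7, 3/7, 1/7]
  3: [1/7, 3/7, 3/7]
P^2 =
  1: [15/49, 15/49, 19/49]
  2: [19/49, 15/49, 15/49]
  3: [15/49, 19/49, 15/49]
P^3 =
  1: [109/343, 117/343, 117/343]
  2: [117/343, 109/343, 117/343]
  3: [117/343, 117/343, 109/343]
P^4 =
  1: [795/2401, 811/2401, 795/2401]
  2: [795/2401, 795/2401, 811/2401]
  3: [811/2401, 795/2401, 795/2401]

(P^4)[2 -> 2] = 795/2401

Answer: 795/2401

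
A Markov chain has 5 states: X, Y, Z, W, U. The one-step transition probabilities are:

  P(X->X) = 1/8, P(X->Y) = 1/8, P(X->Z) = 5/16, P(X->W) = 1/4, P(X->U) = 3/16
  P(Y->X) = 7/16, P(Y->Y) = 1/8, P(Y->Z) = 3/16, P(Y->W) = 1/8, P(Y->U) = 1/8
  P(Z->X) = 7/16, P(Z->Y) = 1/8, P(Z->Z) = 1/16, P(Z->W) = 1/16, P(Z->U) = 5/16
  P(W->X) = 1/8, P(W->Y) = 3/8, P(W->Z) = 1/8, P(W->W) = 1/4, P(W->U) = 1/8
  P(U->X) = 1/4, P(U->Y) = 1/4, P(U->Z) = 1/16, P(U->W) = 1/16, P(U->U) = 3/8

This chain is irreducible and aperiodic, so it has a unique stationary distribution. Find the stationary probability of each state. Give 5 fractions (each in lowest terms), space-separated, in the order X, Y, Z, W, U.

Answer: 1795/6793 1303/6793 1101/6793 1037/6793 1557/6793

Derivation:
The stationary distribution satisfies pi = pi * P, i.e.:
  pi_X = 1/8*pi_X + 7/16*pi_Y + 7/16*pi_Z + 1/8*pi_W + 1/4*pi_U
  pi_Y = 1/8*pi_X + 1/8*pi_Y + 1/8*pi_Z + 3/8*pi_W + 1/4*pi_U
  pi_Z = 5/16*pi_X + 3/16*pi_Y + 1/16*pi_Z + 1/8*pi_W + 1/16*pi_U
  pi_W = 1/4*pi_X + 1/8*pi_Y + 1/16*pi_Z + 1/4*pi_W + 1/16*pi_U
  pi_U = 3/16*pi_X + 1/8*pi_Y + 5/16*pi_Z + 1/8*pi_W + 3/8*pi_U
with normalization: pi_X + pi_Y + pi_Z + pi_W + pi_U = 1.

Using the first 4 balance equations plus normalization, the linear system A*pi = b is:
  [-7/8, 7/16, 7/16, 1/8, 1/4] . pi = 0
  [1/8, -7/8, 1/8, 3/8, 1/4] . pi = 0
  [5/16, 3/16, -15/16, 1/8, 1/16] . pi = 0
  [1/4, 1/8, 1/16, -3/4, 1/16] . pi = 0
  [1, 1, 1, 1, 1] . pi = 1

Solving yields:
  pi_X = 1795/6793
  pi_Y = 1303/6793
  pi_Z = 1101/6793
  pi_W = 1037/6793
  pi_U = 1557/6793

Verification (pi * P):
  1795/6793*1/8 + 1303/6793*7/16 + 1101/6793*7/16 + 1037/6793*1/8 + 1557/6793*1/4 = 1795/6793 = pi_X  (ok)
  1795/6793*1/8 + 1303/6793*1/8 + 1101/6793*1/8 + 1037/6793*3/8 + 1557/6793*1/4 = 1303/6793 = pi_Y  (ok)
  1795/6793*5/16 + 1303/6793*3/16 + 1101/6793*1/16 + 1037/6793*1/8 + 1557/6793*1/16 = 1101/6793 = pi_Z  (ok)
  1795/6793*1/4 + 1303/6793*1/8 + 1101/6793*1/16 + 1037/6793*1/4 + 1557/6793*1/16 = 1037/6793 = pi_W  (ok)
  1795/6793*3/16 + 1303/6793*1/8 + 1101/6793*5/16 + 1037/6793*1/8 + 1557/6793*3/8 = 1557/6793 = pi_U  (ok)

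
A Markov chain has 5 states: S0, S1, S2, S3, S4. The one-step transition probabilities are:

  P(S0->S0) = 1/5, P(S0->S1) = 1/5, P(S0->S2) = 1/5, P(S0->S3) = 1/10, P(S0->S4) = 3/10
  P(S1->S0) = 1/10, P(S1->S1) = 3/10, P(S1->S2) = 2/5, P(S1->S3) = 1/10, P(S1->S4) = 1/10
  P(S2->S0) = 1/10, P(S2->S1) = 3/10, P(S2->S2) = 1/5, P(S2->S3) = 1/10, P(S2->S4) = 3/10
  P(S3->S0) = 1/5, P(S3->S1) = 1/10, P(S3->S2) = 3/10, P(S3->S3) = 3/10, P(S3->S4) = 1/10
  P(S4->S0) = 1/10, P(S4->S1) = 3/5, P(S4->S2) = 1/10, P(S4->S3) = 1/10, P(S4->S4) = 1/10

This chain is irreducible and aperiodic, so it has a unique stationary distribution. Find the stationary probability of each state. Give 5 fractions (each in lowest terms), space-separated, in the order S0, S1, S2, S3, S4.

The stationary distribution satisfies pi = pi * P, i.e.:
  pi_S0 = 1/5*pi_S0 + 1/10*pi_S1 + 1/10*pi_S2 + 1/5*pi_S3 + 1/10*pi_S4
  pi_S1 = 1/5*pi_S0 + 3/10*pi_S1 + 3/10*pi_S2 + 1/10*pi_S3 + 3/5*pi_S4
  pi_S2 = 1/5*pi_S0 + 2/5*pi_S1 + 1/5*pi_S2 + 3/10*pi_S3 + 1/10*pi_S4
  pi_S3 = 1/10*pi_S0 + 1/10*pi_S1 + 1/10*pi_S2 + 3/10*pi_S3 + 1/10*pi_S4
  pi_S4 = 3/10*pi_S0 + 1/10*pi_S1 + 3/10*pi_S2 + 1/10*pi_S3 + 1/10*pi_S4
with normalization: pi_S0 + pi_S1 + pi_S2 + pi_S3 + pi_S4 = 1.

Using the first 4 balance equations plus normalization, the linear system A*pi = b is:
  [-4/5, 1/10, 1/10, 1/5, 1/10] . pi = 0
  [1/5, -7/10, 3/10, 1/10, 3/5] . pi = 0
  [1/5, 2/5, -4/5, 3/10, 1/10] . pi = 0
  [1/10, 1/10, 1/10, -7/10, 1/10] . pi = 0
  [1, 1, 1, 1, 1] . pi = 1

Solving yields:
  pi_S0 = 1/8
  pi_S1 = 53/168
  pi_S2 = 65/252
  pi_S3 = 1/8
  pi_S4 = 89/504

Verification (pi * P):
  1/8*1/5 + 53/168*1/10 + 65/252*1/10 + 1/8*1/5 + 89/504*1/10 = 1/8 = pi_S0  (ok)
  1/8*1/5 + 53/168*3/10 + 65/252*3/10 + 1/8*1/10 + 89/504*3/5 = 53/168 = pi_S1  (ok)
  1/8*1/5 + 53/168*2/5 + 65/252*1/5 + 1/8*3/10 + 89/504*1/10 = 65/252 = pi_S2  (ok)
  1/8*1/10 + 53/168*1/10 + 65/252*1/10 + 1/8*3/10 + 89/504*1/10 = 1/8 = pi_S3  (ok)
  1/8*3/10 + 53/168*1/10 + 65/252*3/10 + 1/8*1/10 + 89/504*1/10 = 89/504 = pi_S4  (ok)

Answer: 1/8 53/168 65/252 1/8 89/504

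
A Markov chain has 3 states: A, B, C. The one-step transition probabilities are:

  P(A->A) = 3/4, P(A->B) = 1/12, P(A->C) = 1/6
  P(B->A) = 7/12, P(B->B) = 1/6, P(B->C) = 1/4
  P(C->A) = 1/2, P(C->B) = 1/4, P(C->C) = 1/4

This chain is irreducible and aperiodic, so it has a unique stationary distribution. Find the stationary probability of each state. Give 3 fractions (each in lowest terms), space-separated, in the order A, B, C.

The stationary distribution satisfies pi = pi * P, i.e.:
  pi_A = 3/4*pi_A + 7/12*pi_B + 1/2*pi_C
  pi_B = 1/12*pi_A + 1/6*pi_B + 1/4*pi_C
  pi_C = 1/6*pi_A + 1/4*pi_B + 1/4*pi_C
with normalization: pi_A + pi_B + pi_C = 1.

Using the first 2 balance equations plus normalization, the linear system A*pi = b is:
  [-1/4, 7/12, 1/2] . pi = 0
  [1/12, -5/6, 1/4] . pi = 0
  [1, 1, 1] . pi = 1

Solving yields:
  pi_A = 81/119
  pi_B = 15/119
  pi_C = 23/119

Verification (pi * P):
  81/119*3/4 + 15/119*7/12 + 23/119*1/2 = 81/119 = pi_A  (ok)
  81/119*1/12 + 15/119*1/6 + 23/119*1/4 = 15/119 = pi_B  (ok)
  81/119*1/6 + 15/119*1/4 + 23/119*1/4 = 23/119 = pi_C  (ok)

Answer: 81/119 15/119 23/119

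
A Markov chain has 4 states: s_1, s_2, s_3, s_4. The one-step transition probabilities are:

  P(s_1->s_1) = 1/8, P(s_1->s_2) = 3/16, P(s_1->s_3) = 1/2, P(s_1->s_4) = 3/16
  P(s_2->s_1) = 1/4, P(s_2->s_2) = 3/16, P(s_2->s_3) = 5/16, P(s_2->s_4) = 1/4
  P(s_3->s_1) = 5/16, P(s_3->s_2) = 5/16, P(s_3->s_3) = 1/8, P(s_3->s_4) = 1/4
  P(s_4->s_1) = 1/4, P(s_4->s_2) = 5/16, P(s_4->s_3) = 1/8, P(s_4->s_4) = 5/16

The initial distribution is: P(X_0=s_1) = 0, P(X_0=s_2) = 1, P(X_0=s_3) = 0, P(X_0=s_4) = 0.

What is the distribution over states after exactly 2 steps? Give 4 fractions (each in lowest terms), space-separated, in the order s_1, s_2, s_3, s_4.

Propagating the distribution step by step (d_{t+1} = d_t * P):
d_0 = (s_1=0, s_2=1, s_3=0, s_4=0)
  d_1[s_1] = 0*1/8 + 1*1/4 + 0*5/16 + 0*1/4 = 1/4
  d_1[s_2] = 0*3/16 + 1*3/16 + 0*5/16 + 0*5/16 = 3/16
  d_1[s_3] = 0*1/2 + 1*5/16 + 0*1/8 + 0*1/8 = 5/16
  d_1[s_4] = 0*3/16 + 1*1/4 + 0*1/4 + 0*5/16 = 1/4
d_1 = (s_1=1/4, s_2=3/16, s_3=5/16, s_4=1/4)
  d_2[s_1] = 1/4*1/8 + 3/16*1/4 + 5/16*5/16 + 1/4*1/4 = 61/256
  d_2[s_2] = 1/4*3/16 + 3/16*3/16 + 5/16*5/16 + 1/4*5/16 = 33/128
  d_2[s_3] = 1/4*1/2 + 3/16*5/16 + 5/16*1/8 + 1/4*1/8 = 65/256
  d_2[s_4] = 1/4*3/16 + 3/16*1/4 + 5/16*1/4 + 1/4*5/16 = 1/4
d_2 = (s_1=61/256, s_2=33/128, s_3=65/256, s_4=1/4)

Answer: 61/256 33/128 65/256 1/4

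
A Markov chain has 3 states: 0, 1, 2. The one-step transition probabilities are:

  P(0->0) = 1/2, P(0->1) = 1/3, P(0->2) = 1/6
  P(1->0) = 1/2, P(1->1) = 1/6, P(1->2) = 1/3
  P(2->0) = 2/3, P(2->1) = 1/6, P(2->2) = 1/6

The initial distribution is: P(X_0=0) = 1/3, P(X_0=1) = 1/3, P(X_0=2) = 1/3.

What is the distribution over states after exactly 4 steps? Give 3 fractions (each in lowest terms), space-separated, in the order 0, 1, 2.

Answer: 130/243 497/1944 407/1944

Derivation:
Propagating the distribution step by step (d_{t+1} = d_t * P):
d_0 = (0=1/3, 1=1/3, 2=1/3)
  d_1[0] = 1/3*1/2 + 1/3*1/2 + 1/3*2/3 = 5/9
  d_1[1] = 1/3*1/3 + 1/3*1/6 + 1/3*1/6 = 2/9
  d_1[2] = 1/3*1/6 + 1/3*1/3 + 1/3*1/6 = 2/9
d_1 = (0=5/9, 1=2/9, 2=2/9)
  d_2[0] = 5/9*1/2 + 2/9*1/2 + 2/9*2/3 = 29/54
  d_2[1] = 5/9*1/3 + 2/9*1/6 + 2/9*1/6 = 7/27
  d_2[2] = 5/9*1/6 + 2/9*1/3 + 2/9*1/6 = 11/54
d_2 = (0=29/54, 1=7/27, 2=11/54)
  d_3[0] = 29/54*1/2 + 7/27*1/2 + 11/54*2/3 = 173/324
  d_3[1] = 29/54*1/3 + 7/27*1/6 + 11/54*1/6 = 83/324
  d_3[2] = 29/54*1/6 + 7/27*1/3 + 11/54*1/6 = 17/81
d_3 = (0=173/324, 1=83/324, 2=17/81)
  d_4[0] = 173/324*1/2 + 83/324*1/2 + 17/81*2/3 = 130/243
  d_4[1] = 173/324*1/3 + 83/324*1/6 + 17/81*1/6 = 497/1944
  d_4[2] = 173/324*1/6 + 83/324*1/3 + 17/81*1/6 = 407/1944
d_4 = (0=130/243, 1=497/1944, 2=407/1944)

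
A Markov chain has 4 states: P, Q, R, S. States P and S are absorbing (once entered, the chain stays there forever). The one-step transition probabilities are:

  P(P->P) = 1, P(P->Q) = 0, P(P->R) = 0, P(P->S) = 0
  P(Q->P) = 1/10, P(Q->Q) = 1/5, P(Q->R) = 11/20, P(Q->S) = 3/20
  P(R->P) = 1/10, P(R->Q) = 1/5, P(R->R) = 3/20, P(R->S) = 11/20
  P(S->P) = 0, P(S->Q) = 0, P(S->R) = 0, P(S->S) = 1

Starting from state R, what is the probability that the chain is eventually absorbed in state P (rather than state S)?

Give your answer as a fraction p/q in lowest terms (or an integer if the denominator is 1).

Answer: 10/57

Derivation:
Let a_i = P(absorbed in P | start in state i).
Boundary conditions: a_P = 1, a_S = 0.
For each transient state i, a_i = sum_j P(i->j) * a_j:
  a_Q = 1/10*a_P + 1/5*a_Q + 11/20*a_R + 3/20*a_S
  a_R = 1/10*a_P + 1/5*a_Q + 3/20*a_R + 11/20*a_S

Substituting a_P = 1 and a_S = 0, rearrange to (I - Q) a = r where r[i] = P(i -> P):
  [4/5, -11/20] . (a_Q, a_R) = 1/10
  [-1/5, 17/20] . (a_Q, a_R) = 1/10

Solving yields:
  a_Q = 14/57
  a_R = 10/57

Starting state is R, so the absorption probability is a_R = 10/57.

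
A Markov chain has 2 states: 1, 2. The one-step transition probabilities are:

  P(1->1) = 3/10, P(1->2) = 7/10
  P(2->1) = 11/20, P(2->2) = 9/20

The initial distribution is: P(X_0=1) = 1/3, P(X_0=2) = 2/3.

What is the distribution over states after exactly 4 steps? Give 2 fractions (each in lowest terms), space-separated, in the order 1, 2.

Propagating the distribution step by step (d_{t+1} = d_t * P):
d_0 = (1=1/3, 2=2/3)
  d_1[1] = 1/3*3/10 + 2/3*11/20 = 7/15
  d_1[2] = 1/3*7/10 + 2/3*9/20 = 8/15
d_1 = (1=7/15, 2=8/15)
  d_2[1] = 7/15*3/10 + 8/15*11/20 = 13/30
  d_2[2] = 7/15*7/10 + 8/15*9/20 = 17/30
d_2 = (1=13/30, 2=17/30)
  d_3[1] = 13/30*3/10 + 17/30*11/20 = 53/120
  d_3[2] = 13/30*7/10 + 17/30*9/20 = 67/120
d_3 = (1=53/120, 2=67/120)
  d_4[1] = 53/120*3/10 + 67/120*11/20 = 211/480
  d_4[2] = 53/120*7/10 + 67/120*9/20 = 269/480
d_4 = (1=211/480, 2=269/480)

Answer: 211/480 269/480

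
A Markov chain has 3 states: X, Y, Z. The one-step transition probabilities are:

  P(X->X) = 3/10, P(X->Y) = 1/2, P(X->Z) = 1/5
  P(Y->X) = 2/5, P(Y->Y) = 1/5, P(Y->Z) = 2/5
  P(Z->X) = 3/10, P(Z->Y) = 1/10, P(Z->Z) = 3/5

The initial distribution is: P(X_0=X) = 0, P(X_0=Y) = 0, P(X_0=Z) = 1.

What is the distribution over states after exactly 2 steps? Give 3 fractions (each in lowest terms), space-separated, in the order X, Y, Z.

Answer: 31/100 23/100 23/50

Derivation:
Propagating the distribution step by step (d_{t+1} = d_t * P):
d_0 = (X=0, Y=0, Z=1)
  d_1[X] = 0*3/10 + 0*2/5 + 1*3/10 = 3/10
  d_1[Y] = 0*1/2 + 0*1/5 + 1*1/10 = 1/10
  d_1[Z] = 0*1/5 + 0*2/5 + 1*3/5 = 3/5
d_1 = (X=3/10, Y=1/10, Z=3/5)
  d_2[X] = 3/10*3/10 + 1/10*2/5 + 3/5*3/10 = 31/100
  d_2[Y] = 3/10*1/2 + 1/10*1/5 + 3/5*1/10 = 23/100
  d_2[Z] = 3/10*1/5 + 1/10*2/5 + 3/5*3/5 = 23/50
d_2 = (X=31/100, Y=23/100, Z=23/50)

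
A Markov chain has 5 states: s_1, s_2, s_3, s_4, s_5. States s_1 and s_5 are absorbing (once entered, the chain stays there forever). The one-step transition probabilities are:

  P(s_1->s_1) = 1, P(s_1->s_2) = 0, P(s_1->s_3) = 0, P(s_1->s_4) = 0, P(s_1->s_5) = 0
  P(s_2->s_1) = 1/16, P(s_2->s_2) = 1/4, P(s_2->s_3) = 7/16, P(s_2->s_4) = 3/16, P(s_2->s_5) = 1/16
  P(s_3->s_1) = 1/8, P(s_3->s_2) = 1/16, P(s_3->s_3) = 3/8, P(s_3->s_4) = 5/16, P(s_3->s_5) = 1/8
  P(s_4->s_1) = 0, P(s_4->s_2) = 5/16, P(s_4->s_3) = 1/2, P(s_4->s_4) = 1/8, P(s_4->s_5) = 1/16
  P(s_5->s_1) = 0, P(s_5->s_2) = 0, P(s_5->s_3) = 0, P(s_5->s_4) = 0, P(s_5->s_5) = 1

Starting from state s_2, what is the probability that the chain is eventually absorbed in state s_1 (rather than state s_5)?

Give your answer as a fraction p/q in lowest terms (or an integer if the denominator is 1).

Let a_i = P(absorbed in s_1 | start in state i).
Boundary conditions: a_s_1 = 1, a_s_5 = 0.
For each transient state i, a_i = sum_j P(i->j) * a_j:
  a_s_2 = 1/16*a_s_1 + 1/4*a_s_2 + 7/16*a_s_3 + 3/16*a_s_4 + 1/16*a_s_5
  a_s_3 = 1/8*a_s_1 + 1/16*a_s_2 + 3/8*a_s_3 + 5/16*a_s_4 + 1/8*a_s_5
  a_s_4 = 0*a_s_1 + 5/16*a_s_2 + 1/2*a_s_3 + 1/8*a_s_4 + 1/16*a_s_5

Substituting a_s_1 = 1 and a_s_5 = 0, rearrange to (I - Q) a = r where r[i] = P(i -> s_1):
  [3/4, -7/16, -3/16] . (a_s_2, a_s_3, a_s_4) = 1/16
  [-1/16, 5/8, -5/16] . (a_s_2, a_s_3, a_s_4) = 1/8
  [-5/16, -1/2, 7/8] . (a_s_2, a_s_3, a_s_4) = 0

Solving yields:
  a_s_2 = 344/753
  a_s_3 = 115/251
  a_s_4 = 320/753

Starting state is s_2, so the absorption probability is a_s_2 = 344/753.

Answer: 344/753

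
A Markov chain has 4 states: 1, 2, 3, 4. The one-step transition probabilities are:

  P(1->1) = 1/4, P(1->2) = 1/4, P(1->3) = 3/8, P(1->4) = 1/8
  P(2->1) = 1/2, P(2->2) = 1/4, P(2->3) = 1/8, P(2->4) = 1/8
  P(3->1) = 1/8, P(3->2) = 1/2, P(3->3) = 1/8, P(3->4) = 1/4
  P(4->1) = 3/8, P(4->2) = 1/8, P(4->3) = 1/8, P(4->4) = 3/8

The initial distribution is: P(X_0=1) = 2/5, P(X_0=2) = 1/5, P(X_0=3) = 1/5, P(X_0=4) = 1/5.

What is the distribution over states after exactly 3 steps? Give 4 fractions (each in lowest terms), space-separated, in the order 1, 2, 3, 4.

Answer: 821/2560 703/2560 261/1280 257/1280

Derivation:
Propagating the distribution step by step (d_{t+1} = d_t * P):
d_0 = (1=2/5, 2=1/5, 3=1/5, 4=1/5)
  d_1[1] = 2/5*1/4 + 1/5*1/2 + 1/5*1/8 + 1/5*3/8 = 3/10
  d_1[2] = 2/5*1/4 + 1/5*1/4 + 1/5*1/2 + 1/5*1/8 = 11/40
  d_1[3] = 2/5*3/8 + 1/5*1/8 + 1/5*1/8 + 1/5*1/8 = 9/40
  d_1[4] = 2/5*1/8 + 1/5*1/8 + 1/5*1/4 + 1/5*3/8 = 1/5
d_1 = (1=3/10, 2=11/40, 3=9/40, 4=1/5)
  d_2[1] = 3/10*1/4 + 11/40*1/2 + 9/40*1/8 + 1/5*3/8 = 101/320
  d_2[2] = 3/10*1/4 + 11/40*1/4 + 9/40*1/2 + 1/5*1/8 = 9/32
  d_2[3] = 3/10*3/8 + 11/40*1/8 + 9/40*1/8 + 1/5*1/8 = 1/5
  d_2[4] = 3/10*1/8 + 11/40*1/8 + 9/40*1/4 + 1/5*3/8 = 13/64
d_2 = (1=101/320, 2=9/32, 3=1/5, 4=13/64)
  d_3[1] = 101/320*1/4 + 9/32*1/2 + 1/5*1/8 + 13/64*3/8 = 821/2560
  d_3[2] = 101/320*1/4 + 9/32*1/4 + 1/5*1/2 + 13/64*1/8 = 703/2560
  d_3[3] = 101/320*3/8 + 9/32*1/8 + 1/5*1/8 + 13/64*1/8 = 261/1280
  d_3[4] = 101/320*1/8 + 9/32*1/8 + 1/5*1/4 + 13/64*3/8 = 257/1280
d_3 = (1=821/2560, 2=703/2560, 3=261/1280, 4=257/1280)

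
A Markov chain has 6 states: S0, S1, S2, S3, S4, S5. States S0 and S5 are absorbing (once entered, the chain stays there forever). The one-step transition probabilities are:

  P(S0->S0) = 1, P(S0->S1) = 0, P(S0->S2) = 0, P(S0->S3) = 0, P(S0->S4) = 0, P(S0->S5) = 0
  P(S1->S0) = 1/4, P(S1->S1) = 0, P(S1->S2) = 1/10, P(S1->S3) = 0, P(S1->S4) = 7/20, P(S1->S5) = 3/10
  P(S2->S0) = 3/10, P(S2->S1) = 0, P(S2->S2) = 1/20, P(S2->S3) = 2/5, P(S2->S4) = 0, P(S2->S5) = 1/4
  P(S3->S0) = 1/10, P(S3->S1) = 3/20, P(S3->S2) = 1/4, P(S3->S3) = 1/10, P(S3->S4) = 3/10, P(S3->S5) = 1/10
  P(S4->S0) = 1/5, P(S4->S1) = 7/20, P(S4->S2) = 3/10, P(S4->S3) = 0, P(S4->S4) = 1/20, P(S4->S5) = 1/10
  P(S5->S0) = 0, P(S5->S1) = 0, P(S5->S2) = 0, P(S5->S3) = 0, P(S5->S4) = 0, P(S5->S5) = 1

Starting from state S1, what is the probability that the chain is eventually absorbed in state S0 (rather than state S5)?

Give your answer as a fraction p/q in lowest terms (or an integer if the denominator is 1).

Answer: 4601/9161

Derivation:
Let a_i = P(absorbed in S0 | start in state i).
Boundary conditions: a_S0 = 1, a_S5 = 0.
For each transient state i, a_i = sum_j P(i->j) * a_j:
  a_S1 = 1/4*a_S0 + 0*a_S1 + 1/10*a_S2 + 0*a_S3 + 7/20*a_S4 + 3/10*a_S5
  a_S2 = 3/10*a_S0 + 0*a_S1 + 1/20*a_S2 + 2/5*a_S3 + 0*a_S4 + 1/4*a_S5
  a_S3 = 1/10*a_S0 + 3/20*a_S1 + 1/4*a_S2 + 1/10*a_S3 + 3/10*a_S4 + 1/10*a_S5
  a_S4 = 1/5*a_S0 + 7/20*a_S1 + 3/10*a_S2 + 0*a_S3 + 1/20*a_S4 + 1/10*a_S5

Substituting a_S0 = 1 and a_S5 = 0, rearrange to (I - Q) a = r where r[i] = P(i -> S0):
  [1, -1/10, 0, -7/20] . (a_S1, a_S2, a_S3, a_S4) = 1/4
  [0, 19/20, -2/5, 0] . (a_S1, a_S2, a_S3, a_S4) = 3/10
  [-3/20, -1/4, 9/10, -3/10] . (a_S1, a_S2, a_S3, a_S4) = 1/10
  [-7/20, -3/10, 0, 19/20] . (a_S1, a_S2, a_S3, a_S4) = 1/5

Solving yields:
  a_S1 = 4601/9161
  a_S2 = 24758/45805
  a_S3 = 48893/91610
  a_S4 = 25937/45805

Starting state is S1, so the absorption probability is a_S1 = 4601/9161.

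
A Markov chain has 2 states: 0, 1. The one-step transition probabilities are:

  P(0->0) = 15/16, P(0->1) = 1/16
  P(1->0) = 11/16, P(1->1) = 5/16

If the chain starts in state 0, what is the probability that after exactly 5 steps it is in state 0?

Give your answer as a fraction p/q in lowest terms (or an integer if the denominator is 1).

Computing P^5 by repeated multiplication:
P^1 =
  0: [15/16, 1/16]
  1: [11/16, 5/16]
P^2 =
  0: [59/64, 5/64]
  1: [55/64, 9/64]
P^3 =
  0: [235/256, 21/256]
  1: [231/256, 25/256]
P^4 =
  0: [939/1024, 85/1024]
  1: [935/1024, 89/1024]
P^5 =
  0: [3755/4096, 341/4096]
  1: [3751/4096, 345/4096]

(P^5)[0 -> 0] = 3755/4096

Answer: 3755/4096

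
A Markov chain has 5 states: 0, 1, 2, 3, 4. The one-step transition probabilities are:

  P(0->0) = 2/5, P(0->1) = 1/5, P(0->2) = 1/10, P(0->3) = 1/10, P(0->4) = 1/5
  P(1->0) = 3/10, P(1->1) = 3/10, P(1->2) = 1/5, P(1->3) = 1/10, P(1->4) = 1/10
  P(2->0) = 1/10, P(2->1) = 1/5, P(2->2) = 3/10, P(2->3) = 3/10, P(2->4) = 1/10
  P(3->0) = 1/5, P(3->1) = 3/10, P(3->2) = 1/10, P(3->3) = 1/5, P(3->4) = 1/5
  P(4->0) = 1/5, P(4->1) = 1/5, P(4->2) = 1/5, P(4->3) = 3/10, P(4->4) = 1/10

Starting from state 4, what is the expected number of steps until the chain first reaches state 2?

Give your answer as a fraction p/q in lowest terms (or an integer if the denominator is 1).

Let h_i = expected steps to first reach 2 from state i.
Boundary: h_2 = 0.
First-step equations for the other states:
  h_0 = 1 + 2/5*h_0 + 1/5*h_1 + 1/10*h_2 + 1/10*h_3 + 1/5*h_4
  h_1 = 1 + 3/10*h_0 + 3/10*h_1 + 1/5*h_2 + 1/10*h_3 + 1/10*h_4
  h_3 = 1 + 1/5*h_0 + 3/10*h_1 + 1/10*h_2 + 1/5*h_3 + 1/5*h_4
  h_4 = 1 + 1/5*h_0 + 1/5*h_1 + 1/5*h_2 + 3/10*h_3 + 1/10*h_4

Substituting h_2 = 0 and rearranging gives the linear system (I - Q) h = 1:
  [3/5, -1/5, -1/10, -1/5] . (h_0, h_1, h_3, h_4) = 1
  [-3/10, 7/10, -1/10, -1/10] . (h_0, h_1, h_3, h_4) = 1
  [-1/5, -3/10, 4/5, -1/5] . (h_0, h_1, h_3, h_4) = 1
  [-1/5, -1/5, -3/10, 9/10] . (h_0, h_1, h_3, h_4) = 1

Solving yields:
  h_0 = 8930/1249
  h_1 = 8030/1249
  h_3 = 8830/1249
  h_4 = 8100/1249

Starting state is 4, so the expected hitting time is h_4 = 8100/1249.

Answer: 8100/1249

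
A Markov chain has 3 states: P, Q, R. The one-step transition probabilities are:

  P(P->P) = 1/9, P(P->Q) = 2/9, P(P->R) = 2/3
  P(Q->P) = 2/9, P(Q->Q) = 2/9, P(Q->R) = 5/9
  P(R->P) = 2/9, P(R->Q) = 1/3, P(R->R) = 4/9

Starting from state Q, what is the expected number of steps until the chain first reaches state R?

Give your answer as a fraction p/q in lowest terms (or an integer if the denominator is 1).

Answer: 45/26

Derivation:
Let h_i = expected steps to first reach R from state i.
Boundary: h_R = 0.
First-step equations for the other states:
  h_P = 1 + 1/9*h_P + 2/9*h_Q + 2/3*h_R
  h_Q = 1 + 2/9*h_P + 2/9*h_Q + 5/9*h_R

Substituting h_R = 0 and rearranging gives the linear system (I - Q) h = 1:
  [8/9, -2/9] . (h_P, h_Q) = 1
  [-2/9, 7/9] . (h_P, h_Q) = 1

Solving yields:
  h_P = 81/52
  h_Q = 45/26

Starting state is Q, so the expected hitting time is h_Q = 45/26.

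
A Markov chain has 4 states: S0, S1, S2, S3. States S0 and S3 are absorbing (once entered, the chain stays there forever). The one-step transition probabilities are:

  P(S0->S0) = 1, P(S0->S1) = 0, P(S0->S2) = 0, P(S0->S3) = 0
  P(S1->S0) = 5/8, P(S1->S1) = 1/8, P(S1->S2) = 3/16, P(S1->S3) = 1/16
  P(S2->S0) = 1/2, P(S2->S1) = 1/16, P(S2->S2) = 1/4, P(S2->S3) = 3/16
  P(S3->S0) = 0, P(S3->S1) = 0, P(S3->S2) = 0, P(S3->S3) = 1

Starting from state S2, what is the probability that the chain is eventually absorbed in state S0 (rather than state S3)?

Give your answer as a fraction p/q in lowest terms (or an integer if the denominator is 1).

Let a_i = P(absorbed in S0 | start in state i).
Boundary conditions: a_S0 = 1, a_S3 = 0.
For each transient state i, a_i = sum_j P(i->j) * a_j:
  a_S1 = 5/8*a_S0 + 1/8*a_S1 + 3/16*a_S2 + 1/16*a_S3
  a_S2 = 1/2*a_S0 + 1/16*a_S1 + 1/4*a_S2 + 3/16*a_S3

Substituting a_S0 = 1 and a_S3 = 0, rearrange to (I - Q) a = r where r[i] = P(i -> S0):
  [7/8, -3/16] . (a_S1, a_S2) = 5/8
  [-1/16, 3/4] . (a_S1, a_S2) = 1/2

Solving yields:
  a_S1 = 48/55
  a_S2 = 122/165

Starting state is S2, so the absorption probability is a_S2 = 122/165.

Answer: 122/165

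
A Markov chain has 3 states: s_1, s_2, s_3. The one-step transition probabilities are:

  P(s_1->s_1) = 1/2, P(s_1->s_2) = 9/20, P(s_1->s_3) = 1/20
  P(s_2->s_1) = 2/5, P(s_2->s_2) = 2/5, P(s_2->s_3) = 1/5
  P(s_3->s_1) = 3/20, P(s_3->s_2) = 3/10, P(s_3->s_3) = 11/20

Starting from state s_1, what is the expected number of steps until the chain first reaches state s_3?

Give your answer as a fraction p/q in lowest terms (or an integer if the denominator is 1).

Answer: 35/4

Derivation:
Let h_i = expected steps to first reach s_3 from state i.
Boundary: h_s_3 = 0.
First-step equations for the other states:
  h_s_1 = 1 + 1/2*h_s_1 + 9/20*h_s_2 + 1/20*h_s_3
  h_s_2 = 1 + 2/5*h_s_1 + 2/5*h_s_2 + 1/5*h_s_3

Substituting h_s_3 = 0 and rearranging gives the linear system (I - Q) h = 1:
  [1/2, -9/20] . (h_s_1, h_s_2) = 1
  [-2/5, 3/5] . (h_s_1, h_s_2) = 1

Solving yields:
  h_s_1 = 35/4
  h_s_2 = 15/2

Starting state is s_1, so the expected hitting time is h_s_1 = 35/4.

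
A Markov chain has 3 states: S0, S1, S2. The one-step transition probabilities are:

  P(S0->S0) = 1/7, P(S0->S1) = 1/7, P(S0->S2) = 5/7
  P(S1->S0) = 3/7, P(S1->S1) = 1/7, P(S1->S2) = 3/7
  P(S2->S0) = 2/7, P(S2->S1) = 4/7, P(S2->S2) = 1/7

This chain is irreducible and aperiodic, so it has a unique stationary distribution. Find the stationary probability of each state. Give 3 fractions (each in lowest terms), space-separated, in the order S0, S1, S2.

The stationary distribution satisfies pi = pi * P, i.e.:
  pi_S0 = 1/7*pi_S0 + 3/7*pi_S1 + 2/7*pi_S2
  pi_S1 = 1/7*pi_S0 + 1/7*pi_S1 + 4/7*pi_S2
  pi_S2 = 5/7*pi_S0 + 3/7*pi_S1 + 1/7*pi_S2
with normalization: pi_S0 + pi_S1 + pi_S2 = 1.

Using the first 2 balance equations plus normalization, the linear system A*pi = b is:
  [-6/7, 3/7, 2/7] . pi = 0
  [1/7, -6/7, 4/7] . pi = 0
  [1, 1, 1] . pi = 1

Solving yields:
  pi_S0 = 24/83
  pi_S1 = 26/83
  pi_S2 = 33/83

Verification (pi * P):
  24/83*1/7 + 26/83*3/7 + 33/83*2/7 = 24/83 = pi_S0  (ok)
  24/83*1/7 + 26/83*1/7 + 33/83*4/7 = 26/83 = pi_S1  (ok)
  24/83*5/7 + 26/83*3/7 + 33/83*1/7 = 33/83 = pi_S2  (ok)

Answer: 24/83 26/83 33/83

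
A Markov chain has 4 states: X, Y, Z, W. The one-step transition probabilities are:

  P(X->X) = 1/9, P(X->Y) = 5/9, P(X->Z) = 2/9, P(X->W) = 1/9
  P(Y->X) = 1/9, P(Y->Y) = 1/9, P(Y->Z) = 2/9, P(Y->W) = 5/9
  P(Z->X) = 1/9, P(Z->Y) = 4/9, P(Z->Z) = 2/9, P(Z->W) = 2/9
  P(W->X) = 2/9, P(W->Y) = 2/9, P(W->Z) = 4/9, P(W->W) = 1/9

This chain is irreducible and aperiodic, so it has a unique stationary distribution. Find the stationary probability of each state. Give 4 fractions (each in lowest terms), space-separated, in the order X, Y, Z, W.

The stationary distribution satisfies pi = pi * P, i.e.:
  pi_X = 1/9*pi_X + 1/9*pi_Y + 1/9*pi_Z + 2/9*pi_W
  pi_Y = 5/9*pi_X + 1/9*pi_Y + 4/9*pi_Z + 2/9*pi_W
  pi_Z = 2/9*pi_X + 2/9*pi_Y + 2/9*pi_Z + 4/9*pi_W
  pi_W = 1/9*pi_X + 5/9*pi_Y + 2/9*pi_Z + 1/9*pi_W
with normalization: pi_X + pi_Y + pi_Z + pi_W = 1.

Using the first 3 balance equations plus normalization, the linear system A*pi = b is:
  [-8/9, 1/9, 1/9, 2/9] . pi = 0
  [5/9, -8/9, 4/9, 2/9] . pi = 0
  [2/9, 2/9, -7/9, 4/9] . pi = 0
  [1, 1, 1, 1] . pi = 1

Solving yields:
  pi_X = 18/127
  pi_Y = 38/127
  pi_Z = 36/127
  pi_W = 35/127

Verification (pi * P):
  18/127*1/9 + 38/127*1/9 + 36/127*1/9 + 35/127*2/9 = 18/127 = pi_X  (ok)
  18/127*5/9 + 38/127*1/9 + 36/127*4/9 + 35/127*2/9 = 38/127 = pi_Y  (ok)
  18/127*2/9 + 38/127*2/9 + 36/127*2/9 + 35/127*4/9 = 36/127 = pi_Z  (ok)
  18/127*1/9 + 38/127*5/9 + 36/127*2/9 + 35/127*1/9 = 35/127 = pi_W  (ok)

Answer: 18/127 38/127 36/127 35/127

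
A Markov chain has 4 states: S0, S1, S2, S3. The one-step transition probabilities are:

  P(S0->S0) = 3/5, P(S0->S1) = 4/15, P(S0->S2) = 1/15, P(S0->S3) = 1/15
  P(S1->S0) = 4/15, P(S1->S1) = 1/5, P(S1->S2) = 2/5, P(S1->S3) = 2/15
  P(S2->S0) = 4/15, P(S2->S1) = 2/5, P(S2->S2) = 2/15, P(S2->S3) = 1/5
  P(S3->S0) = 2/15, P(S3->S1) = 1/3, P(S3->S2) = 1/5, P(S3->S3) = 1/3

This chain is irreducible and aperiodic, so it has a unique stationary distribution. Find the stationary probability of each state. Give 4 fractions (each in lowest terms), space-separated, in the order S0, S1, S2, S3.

The stationary distribution satisfies pi = pi * P, i.e.:
  pi_S0 = 3/5*pi_S0 + 4/15*pi_S1 + 4/15*pi_S2 + 2/15*pi_S3
  pi_S1 = 4/15*pi_S0 + 1/5*pi_S1 + 2/5*pi_S2 + 1/3*pi_S3
  pi_S2 = 1/15*pi_S0 + 2/5*pi_S1 + 2/15*pi_S2 + 1/5*pi_S3
  pi_S3 = 1/15*pi_S0 + 2/15*pi_S1 + 1/5*pi_S2 + 1/3*pi_S3
with normalization: pi_S0 + pi_S1 + pi_S2 + pi_S3 = 1.

Using the first 3 balance equations plus normalization, the linear system A*pi = b is:
  [-2/5, 4/15, 4/15, 2/15] . pi = 0
  [4/15, -4/5, 2/5, 1/3] . pi = 0
  [1/15, 2/5, -13/15, 1/5] . pi = 0
  [1, 1, 1, 1] . pi = 1

Solving yields:
  pi_S0 = 418/1131
  pi_S1 = 107/377
  pi_S2 = 220/1131
  pi_S3 = 172/1131

Verification (pi * P):
  418/1131*3/5 + 107/377*4/15 + 220/1131*4/15 + 172/1131*2/15 = 418/1131 = pi_S0  (ok)
  418/1131*4/15 + 107/377*1/5 + 220/1131*2/5 + 172/1131*1/3 = 107/377 = pi_S1  (ok)
  418/1131*1/15 + 107/377*2/5 + 220/1131*2/15 + 172/1131*1/5 = 220/1131 = pi_S2  (ok)
  418/1131*1/15 + 107/377*2/15 + 220/1131*1/5 + 172/1131*1/3 = 172/1131 = pi_S3  (ok)

Answer: 418/1131 107/377 220/1131 172/1131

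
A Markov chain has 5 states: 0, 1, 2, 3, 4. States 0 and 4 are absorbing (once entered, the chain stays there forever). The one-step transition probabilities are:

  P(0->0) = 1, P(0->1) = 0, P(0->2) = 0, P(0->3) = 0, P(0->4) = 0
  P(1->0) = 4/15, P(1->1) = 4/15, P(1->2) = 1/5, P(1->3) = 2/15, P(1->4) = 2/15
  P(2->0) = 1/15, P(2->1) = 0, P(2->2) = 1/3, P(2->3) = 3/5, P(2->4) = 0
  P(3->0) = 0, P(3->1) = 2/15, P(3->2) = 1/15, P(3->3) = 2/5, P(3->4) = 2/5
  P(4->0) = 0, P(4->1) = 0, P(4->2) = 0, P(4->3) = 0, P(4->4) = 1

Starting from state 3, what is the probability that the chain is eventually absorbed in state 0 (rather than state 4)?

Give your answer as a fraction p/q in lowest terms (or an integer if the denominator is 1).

Let a_i = P(absorbed in 0 | start in state i).
Boundary conditions: a_0 = 1, a_4 = 0.
For each transient state i, a_i = sum_j P(i->j) * a_j:
  a_1 = 4/15*a_0 + 4/15*a_1 + 1/5*a_2 + 2/15*a_3 + 2/15*a_4
  a_2 = 1/15*a_0 + 0*a_1 + 1/3*a_2 + 3/5*a_3 + 0*a_4
  a_3 = 0*a_0 + 2/15*a_1 + 1/15*a_2 + 2/5*a_3 + 2/5*a_4

Substituting a_0 = 1 and a_4 = 0, rearrange to (I - Q) a = r where r[i] = P(i -> 0):
  [11/15, -1/5, -2/15] . (a_1, a_2, a_3) = 4/15
  [0, 2/3, -3/5] . (a_1, a_2, a_3) = 1/15
  [-2/15, -1/15, 3/5] . (a_1, a_2, a_3) = 0

Solving yields:
  a_1 = 353/797
  a_2 = 167/797
  a_3 = 97/797

Starting state is 3, so the absorption probability is a_3 = 97/797.

Answer: 97/797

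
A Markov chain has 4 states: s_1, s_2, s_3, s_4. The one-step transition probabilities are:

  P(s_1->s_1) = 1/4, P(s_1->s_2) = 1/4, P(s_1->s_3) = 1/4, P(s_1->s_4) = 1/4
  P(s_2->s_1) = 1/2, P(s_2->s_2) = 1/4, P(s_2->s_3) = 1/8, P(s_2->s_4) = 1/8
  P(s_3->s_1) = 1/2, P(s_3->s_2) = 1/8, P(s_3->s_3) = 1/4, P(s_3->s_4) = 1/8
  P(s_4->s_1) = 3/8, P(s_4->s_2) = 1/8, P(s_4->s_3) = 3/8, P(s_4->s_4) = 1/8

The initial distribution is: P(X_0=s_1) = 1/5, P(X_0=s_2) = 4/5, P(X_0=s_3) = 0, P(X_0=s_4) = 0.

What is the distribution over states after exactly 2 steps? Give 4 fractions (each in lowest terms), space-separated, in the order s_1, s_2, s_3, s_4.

Answer: 59/160 17/80 19/80 29/160

Derivation:
Propagating the distribution step by step (d_{t+1} = d_t * P):
d_0 = (s_1=1/5, s_2=4/5, s_3=0, s_4=0)
  d_1[s_1] = 1/5*1/4 + 4/5*1/2 + 0*1/2 + 0*3/8 = 9/20
  d_1[s_2] = 1/5*1/4 + 4/5*1/4 + 0*1/8 + 0*1/8 = 1/4
  d_1[s_3] = 1/5*1/4 + 4/5*1/8 + 0*1/4 + 0*3/8 = 3/20
  d_1[s_4] = 1/5*1/4 + 4/5*1/8 + 0*1/8 + 0*1/8 = 3/20
d_1 = (s_1=9/20, s_2=1/4, s_3=3/20, s_4=3/20)
  d_2[s_1] = 9/20*1/4 + 1/4*1/2 + 3/20*1/2 + 3/20*3/8 = 59/160
  d_2[s_2] = 9/20*1/4 + 1/4*1/4 + 3/20*1/8 + 3/20*1/8 = 17/80
  d_2[s_3] = 9/20*1/4 + 1/4*1/8 + 3/20*1/4 + 3/20*3/8 = 19/80
  d_2[s_4] = 9/20*1/4 + 1/4*1/8 + 3/20*1/8 + 3/20*1/8 = 29/160
d_2 = (s_1=59/160, s_2=17/80, s_3=19/80, s_4=29/160)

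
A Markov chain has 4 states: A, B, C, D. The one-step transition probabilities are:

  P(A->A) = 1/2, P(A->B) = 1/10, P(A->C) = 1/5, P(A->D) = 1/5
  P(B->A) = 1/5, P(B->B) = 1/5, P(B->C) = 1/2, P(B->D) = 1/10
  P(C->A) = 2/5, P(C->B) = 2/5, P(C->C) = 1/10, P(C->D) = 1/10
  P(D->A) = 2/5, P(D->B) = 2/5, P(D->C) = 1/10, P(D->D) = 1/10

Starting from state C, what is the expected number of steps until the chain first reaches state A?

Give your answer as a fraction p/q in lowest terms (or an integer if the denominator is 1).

Let h_i = expected steps to first reach A from state i.
Boundary: h_A = 0.
First-step equations for the other states:
  h_B = 1 + 1/5*h_A + 1/5*h_B + 1/2*h_C + 1/10*h_D
  h_C = 1 + 2/5*h_A + 2/5*h_B + 1/10*h_C + 1/10*h_D
  h_D = 1 + 2/5*h_A + 2/5*h_B + 1/10*h_C + 1/10*h_D

Substituting h_A = 0 and rearranging gives the linear system (I - Q) h = 1:
  [4/5, -1/2, -1/10] . (h_B, h_C, h_D) = 1
  [-2/5, 9/10, -1/10] . (h_B, h_C, h_D) = 1
  [-2/5, -1/10, 9/10] . (h_B, h_C, h_D) = 1

Solving yields:
  h_B = 7/2
  h_C = 3
  h_D = 3

Starting state is C, so the expected hitting time is h_C = 3.

Answer: 3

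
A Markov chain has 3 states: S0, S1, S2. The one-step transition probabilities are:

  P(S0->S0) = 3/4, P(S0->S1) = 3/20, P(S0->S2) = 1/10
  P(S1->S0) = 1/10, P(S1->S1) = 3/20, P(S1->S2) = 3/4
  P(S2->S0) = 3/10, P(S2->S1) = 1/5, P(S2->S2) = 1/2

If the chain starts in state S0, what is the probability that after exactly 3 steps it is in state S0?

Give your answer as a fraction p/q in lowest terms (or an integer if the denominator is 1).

Answer: 4339/8000

Derivation:
Computing P^3 by repeated multiplication:
P^1 =
  S0: [3/4, 3/20, 1/10]
  S1: [1/10, 3/20, 3/4]
  S2: [3/10, 1/5, 1/2]
P^2 =
  S0: [243/400, 31/200, 19/80]
  S1: [63/200, 3/16, 199/400]
  S2: [79/200, 7/40, 43/100]
P^3 =
  S0: [4339/8000, 259/1600, 1183/4000]
  S1: [1617/4000, 1399/8000, 3367/8000]
  S2: [1771/4000, 343/2000, 1543/4000]

(P^3)[S0 -> S0] = 4339/8000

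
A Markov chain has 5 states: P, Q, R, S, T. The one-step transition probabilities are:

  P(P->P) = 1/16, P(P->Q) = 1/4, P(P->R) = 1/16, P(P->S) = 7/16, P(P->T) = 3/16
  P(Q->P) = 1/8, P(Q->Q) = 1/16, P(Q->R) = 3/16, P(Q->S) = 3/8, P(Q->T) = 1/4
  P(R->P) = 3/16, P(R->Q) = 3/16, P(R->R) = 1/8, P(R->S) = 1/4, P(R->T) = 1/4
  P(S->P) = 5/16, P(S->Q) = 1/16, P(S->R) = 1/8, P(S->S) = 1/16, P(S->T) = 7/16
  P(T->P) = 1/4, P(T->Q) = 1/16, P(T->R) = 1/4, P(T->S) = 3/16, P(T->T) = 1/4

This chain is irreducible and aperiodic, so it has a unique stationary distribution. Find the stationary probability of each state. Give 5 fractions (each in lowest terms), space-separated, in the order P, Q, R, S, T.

Answer: 1829/9037 1083/9037 1402/9037 2171/9037 2552/9037

Derivation:
The stationary distribution satisfies pi = pi * P, i.e.:
  pi_P = 1/16*pi_P + 1/8*pi_Q + 3/16*pi_R + 5/16*pi_S + 1/4*pi_T
  pi_Q = 1/4*pi_P + 1/16*pi_Q + 3/16*pi_R + 1/16*pi_S + 1/16*pi_T
  pi_R = 1/16*pi_P + 3/16*pi_Q + 1/8*pi_R + 1/8*pi_S + 1/4*pi_T
  pi_S = 7/16*pi_P + 3/8*pi_Q + 1/4*pi_R + 1/16*pi_S + 3/16*pi_T
  pi_T = 3/16*pi_P + 1/4*pi_Q + 1/4*pi_R + 7/16*pi_S + 1/4*pi_T
with normalization: pi_P + pi_Q + pi_R + pi_S + pi_T = 1.

Using the first 4 balance equations plus normalization, the linear system A*pi = b is:
  [-15/16, 1/8, 3/16, 5/16, 1/4] . pi = 0
  [1/4, -15/16, 3/16, 1/16, 1/16] . pi = 0
  [1/16, 3/16, -7/8, 1/8, 1/4] . pi = 0
  [7/16, 3/8, 1/4, -15/16, 3/16] . pi = 0
  [1, 1, 1, 1, 1] . pi = 1

Solving yields:
  pi_P = 1829/9037
  pi_Q = 1083/9037
  pi_R = 1402/9037
  pi_S = 2171/9037
  pi_T = 2552/9037

Verification (pi * P):
  1829/9037*1/16 + 1083/9037*1/8 + 1402/9037*3/16 + 2171/9037*5/16 + 2552/9037*1/4 = 1829/9037 = pi_P  (ok)
  1829/9037*1/4 + 1083/9037*1/16 + 1402/9037*3/16 + 2171/9037*1/16 + 2552/9037*1/16 = 1083/9037 = pi_Q  (ok)
  1829/9037*1/16 + 1083/9037*3/16 + 1402/9037*1/8 + 2171/9037*1/8 + 2552/9037*1/4 = 1402/9037 = pi_R  (ok)
  1829/9037*7/16 + 1083/9037*3/8 + 1402/9037*1/4 + 2171/9037*1/16 + 2552/9037*3/16 = 2171/9037 = pi_S  (ok)
  1829/9037*3/16 + 1083/9037*1/4 + 1402/9037*1/4 + 2171/9037*7/16 + 2552/9037*1/4 = 2552/9037 = pi_T  (ok)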